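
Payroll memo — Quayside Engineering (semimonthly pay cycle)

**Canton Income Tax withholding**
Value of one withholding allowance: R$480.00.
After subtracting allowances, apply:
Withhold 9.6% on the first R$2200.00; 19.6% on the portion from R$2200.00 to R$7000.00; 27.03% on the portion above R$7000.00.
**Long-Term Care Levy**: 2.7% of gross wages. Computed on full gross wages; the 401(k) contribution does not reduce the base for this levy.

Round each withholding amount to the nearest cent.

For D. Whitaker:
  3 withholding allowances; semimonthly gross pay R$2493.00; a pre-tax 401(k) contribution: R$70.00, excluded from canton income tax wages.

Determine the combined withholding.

Canton Income Tax: taxable = R$2493.00 − R$70.00 − 3×R$480.00 = R$983.00
  9.6% × R$983.00 = R$94.37
Long-Term Care Levy: 2.7% × R$2493.00 = R$67.31
Total: R$94.37 + R$67.31 = R$161.68

R$161.68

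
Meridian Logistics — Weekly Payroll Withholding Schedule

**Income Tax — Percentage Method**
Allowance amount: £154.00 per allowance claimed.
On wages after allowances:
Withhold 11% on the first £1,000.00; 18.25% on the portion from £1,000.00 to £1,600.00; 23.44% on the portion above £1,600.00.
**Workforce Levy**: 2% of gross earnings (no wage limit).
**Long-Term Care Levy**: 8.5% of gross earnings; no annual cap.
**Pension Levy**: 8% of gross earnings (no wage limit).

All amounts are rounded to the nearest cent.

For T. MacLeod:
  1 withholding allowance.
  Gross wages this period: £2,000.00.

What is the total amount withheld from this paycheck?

Income Tax: taxable = £2,000.00 − 1×£154.00 = £1,846.00
  £219.50 + 23.44% × (£1,846.00 − £1,600.00) = £219.50 + 23.44% × £246.00 = £277.16
Workforce Levy: 2% × £2,000.00 = £40.00
Long-Term Care Levy: 8.5% × £2,000.00 = £170.00
Pension Levy: 8% × £2,000.00 = £160.00
Total: £277.16 + £40.00 + £170.00 + £160.00 = £647.16

£647.16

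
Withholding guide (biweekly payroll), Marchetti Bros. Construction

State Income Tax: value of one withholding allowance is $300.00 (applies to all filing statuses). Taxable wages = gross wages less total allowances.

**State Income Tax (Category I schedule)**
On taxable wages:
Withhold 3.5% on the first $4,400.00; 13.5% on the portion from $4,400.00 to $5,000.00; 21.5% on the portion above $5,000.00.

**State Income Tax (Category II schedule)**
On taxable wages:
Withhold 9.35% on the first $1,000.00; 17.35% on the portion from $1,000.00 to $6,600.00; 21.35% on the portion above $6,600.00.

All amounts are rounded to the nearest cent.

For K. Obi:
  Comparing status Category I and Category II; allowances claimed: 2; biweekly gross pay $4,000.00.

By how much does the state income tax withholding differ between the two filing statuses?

State Income Tax (Category I): taxable = $4,000.00 − 2×$300.00 = $3,400.00
  3.5% × $3,400.00 = $119.00
State Income Tax (Category II): taxable = $4,000.00 − 2×$300.00 = $3,400.00
  $93.50 + 17.35% × ($3,400.00 − $1,000.00) = $93.50 + 17.35% × $2,400.00 = $509.90
Difference: |$119.00 − $509.90| = $390.90 (higher under Category II)

$390.90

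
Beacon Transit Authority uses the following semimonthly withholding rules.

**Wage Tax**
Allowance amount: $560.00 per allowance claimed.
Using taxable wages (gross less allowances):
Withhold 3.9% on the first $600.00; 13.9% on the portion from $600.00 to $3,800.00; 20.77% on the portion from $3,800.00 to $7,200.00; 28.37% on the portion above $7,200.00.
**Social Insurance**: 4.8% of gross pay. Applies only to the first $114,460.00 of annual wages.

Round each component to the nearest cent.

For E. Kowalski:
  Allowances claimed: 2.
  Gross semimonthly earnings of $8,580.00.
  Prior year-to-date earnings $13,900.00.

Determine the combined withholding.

Wage Tax: taxable = $8,580.00 − 2×$560.00 = $7,460.00
  $1,174.38 + 28.37% × ($7,460.00 − $7,200.00) = $1,174.38 + 28.37% × $260.00 = $1,248.14
Social Insurance: 4.8% × $8,580.00 = $411.84
Total: $1,248.14 + $411.84 = $1,659.98

$1,659.98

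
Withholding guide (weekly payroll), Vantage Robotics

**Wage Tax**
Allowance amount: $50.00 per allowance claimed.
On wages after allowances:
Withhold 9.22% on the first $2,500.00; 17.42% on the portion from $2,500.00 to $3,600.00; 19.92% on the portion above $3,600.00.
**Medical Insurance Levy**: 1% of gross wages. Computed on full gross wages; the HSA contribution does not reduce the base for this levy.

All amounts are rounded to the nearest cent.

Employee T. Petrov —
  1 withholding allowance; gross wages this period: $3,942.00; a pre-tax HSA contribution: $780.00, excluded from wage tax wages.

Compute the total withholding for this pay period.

Wage Tax: taxable = $3,942.00 − $780.00 − 1×$50.00 = $3,112.00
  $230.50 + 17.42% × ($3,112.00 − $2,500.00) = $230.50 + 17.42% × $612.00 = $337.11
Medical Insurance Levy: 1% × $3,942.00 = $39.42
Total: $337.11 + $39.42 = $376.53

$376.53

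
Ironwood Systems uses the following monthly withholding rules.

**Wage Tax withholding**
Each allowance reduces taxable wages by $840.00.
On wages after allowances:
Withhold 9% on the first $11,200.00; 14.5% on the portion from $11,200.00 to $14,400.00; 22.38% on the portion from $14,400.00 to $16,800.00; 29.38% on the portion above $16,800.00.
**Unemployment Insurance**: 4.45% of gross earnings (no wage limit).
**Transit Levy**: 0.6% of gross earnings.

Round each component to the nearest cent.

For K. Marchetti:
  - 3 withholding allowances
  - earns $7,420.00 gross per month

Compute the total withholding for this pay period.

$815.71

Wage Tax: taxable = $7,420.00 − 3×$840.00 = $4,900.00
  9% × $4,900.00 = $441.00
Unemployment Insurance: 4.45% × $7,420.00 = $330.19
Transit Levy: 0.6% × $7,420.00 = $44.52
Total: $441.00 + $330.19 + $44.52 = $815.71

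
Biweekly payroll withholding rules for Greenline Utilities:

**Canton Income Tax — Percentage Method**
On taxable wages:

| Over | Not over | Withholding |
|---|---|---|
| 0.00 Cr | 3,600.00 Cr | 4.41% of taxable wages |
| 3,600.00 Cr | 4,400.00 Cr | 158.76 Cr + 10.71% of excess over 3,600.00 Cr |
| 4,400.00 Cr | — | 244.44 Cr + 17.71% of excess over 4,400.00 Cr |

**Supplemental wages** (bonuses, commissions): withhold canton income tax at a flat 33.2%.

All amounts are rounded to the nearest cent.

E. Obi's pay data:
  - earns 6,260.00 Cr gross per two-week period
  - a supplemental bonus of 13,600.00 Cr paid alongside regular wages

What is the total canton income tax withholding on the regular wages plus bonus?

Canton Income Tax: taxable = 6,260.00 Cr
  244.44 Cr + 17.71% × (6,260.00 Cr − 4,400.00 Cr) = 244.44 Cr + 17.71% × 1,860.00 Cr = 573.85 Cr
Supplemental (33.2% flat on bonus): 33.2% × 13,600.00 Cr = 4,515.20 Cr
Total canton income tax: 573.85 Cr + 4,515.20 Cr = 5,089.05 Cr

5,089.05 Cr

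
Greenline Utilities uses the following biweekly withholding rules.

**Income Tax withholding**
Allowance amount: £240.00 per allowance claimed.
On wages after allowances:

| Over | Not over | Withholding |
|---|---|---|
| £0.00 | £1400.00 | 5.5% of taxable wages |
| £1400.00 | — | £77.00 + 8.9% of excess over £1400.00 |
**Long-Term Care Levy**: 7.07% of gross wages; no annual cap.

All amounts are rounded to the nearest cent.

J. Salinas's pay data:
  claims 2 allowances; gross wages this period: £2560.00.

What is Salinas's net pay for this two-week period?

£2241.49

Income Tax: taxable = £2560.00 − 2×£240.00 = £2080.00
  £77.00 + 8.9% × (£2080.00 − £1400.00) = £77.00 + 8.9% × £680.00 = £137.52
Long-Term Care Levy: 7.07% × £2560.00 = £180.99
Total withheld: £137.52 + £180.99 = £318.51
Net pay: £2560.00 − £318.51 = £2241.49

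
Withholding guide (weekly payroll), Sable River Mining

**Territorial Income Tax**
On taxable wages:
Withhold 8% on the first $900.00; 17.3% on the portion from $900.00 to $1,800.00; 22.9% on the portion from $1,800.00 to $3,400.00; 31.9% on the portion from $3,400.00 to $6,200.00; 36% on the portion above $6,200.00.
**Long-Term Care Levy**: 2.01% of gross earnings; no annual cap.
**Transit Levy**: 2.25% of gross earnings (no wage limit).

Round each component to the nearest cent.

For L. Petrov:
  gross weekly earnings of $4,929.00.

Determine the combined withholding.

$1,291.82

Territorial Income Tax: taxable = $4,929.00
  $594.10 + 31.9% × ($4,929.00 − $3,400.00) = $594.10 + 31.9% × $1,529.00 = $1,081.85
Long-Term Care Levy: 2.01% × $4,929.00 = $99.07
Transit Levy: 2.25% × $4,929.00 = $110.90
Total: $1,081.85 + $99.07 + $110.90 = $1,291.82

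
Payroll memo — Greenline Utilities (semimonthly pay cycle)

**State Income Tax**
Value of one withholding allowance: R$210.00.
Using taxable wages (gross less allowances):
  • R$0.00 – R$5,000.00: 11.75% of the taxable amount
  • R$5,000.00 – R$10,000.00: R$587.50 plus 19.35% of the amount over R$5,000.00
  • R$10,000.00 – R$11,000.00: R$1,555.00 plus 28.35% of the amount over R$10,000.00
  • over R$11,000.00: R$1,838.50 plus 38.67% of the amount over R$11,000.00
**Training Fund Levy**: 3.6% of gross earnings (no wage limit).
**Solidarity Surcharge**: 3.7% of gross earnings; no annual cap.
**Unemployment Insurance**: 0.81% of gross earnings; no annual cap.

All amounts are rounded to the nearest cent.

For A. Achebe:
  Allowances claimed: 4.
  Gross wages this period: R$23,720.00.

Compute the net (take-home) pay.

State Income Tax: taxable = R$23,720.00 − 4×R$210.00 = R$22,880.00
  R$1,838.50 + 38.67% × (R$22,880.00 − R$11,000.00) = R$1,838.50 + 38.67% × R$11,880.00 = R$6,432.50
Training Fund Levy: 3.6% × R$23,720.00 = R$853.92
Solidarity Surcharge: 3.7% × R$23,720.00 = R$877.64
Unemployment Insurance: 0.81% × R$23,720.00 = R$192.13
Total withheld: R$6,432.50 + R$853.92 + R$877.64 + R$192.13 = R$8,356.19
Net pay: R$23,720.00 − R$8,356.19 = R$15,363.81

R$15,363.81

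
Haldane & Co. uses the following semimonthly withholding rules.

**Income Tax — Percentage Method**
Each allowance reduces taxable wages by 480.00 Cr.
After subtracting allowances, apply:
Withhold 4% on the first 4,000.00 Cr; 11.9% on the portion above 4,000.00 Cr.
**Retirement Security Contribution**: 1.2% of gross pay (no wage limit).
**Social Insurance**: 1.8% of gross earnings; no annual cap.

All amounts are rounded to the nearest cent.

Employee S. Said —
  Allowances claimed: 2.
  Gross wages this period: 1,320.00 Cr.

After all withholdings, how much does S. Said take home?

1,266.00 Cr

Income Tax: taxable = 1,320.00 Cr − 2×480.00 Cr = 360.00 Cr
  4% × 360.00 Cr = 14.40 Cr
Retirement Security Contribution: 1.2% × 1,320.00 Cr = 15.84 Cr
Social Insurance: 1.8% × 1,320.00 Cr = 23.76 Cr
Total withheld: 14.40 Cr + 15.84 Cr + 23.76 Cr = 54.00 Cr
Net pay: 1,320.00 Cr − 54.00 Cr = 1,266.00 Cr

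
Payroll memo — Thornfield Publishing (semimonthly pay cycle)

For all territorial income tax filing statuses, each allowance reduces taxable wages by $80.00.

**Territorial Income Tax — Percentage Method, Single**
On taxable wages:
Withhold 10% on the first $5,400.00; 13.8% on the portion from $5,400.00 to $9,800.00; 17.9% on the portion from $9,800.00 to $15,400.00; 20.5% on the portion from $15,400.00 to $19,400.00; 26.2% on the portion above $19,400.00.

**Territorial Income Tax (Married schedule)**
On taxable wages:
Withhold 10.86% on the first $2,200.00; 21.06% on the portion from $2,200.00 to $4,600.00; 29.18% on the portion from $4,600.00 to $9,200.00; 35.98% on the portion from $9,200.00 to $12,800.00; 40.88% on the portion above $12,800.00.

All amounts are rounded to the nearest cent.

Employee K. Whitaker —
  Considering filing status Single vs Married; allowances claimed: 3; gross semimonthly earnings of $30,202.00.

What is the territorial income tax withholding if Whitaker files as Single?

$5,736.84

Territorial Income Tax (Single): taxable = $30,202.00 − 3×$80.00 = $29,962.00
  $2,969.60 + 26.2% × ($29,962.00 − $19,400.00) = $2,969.60 + 26.2% × $10,562.00 = $5,736.84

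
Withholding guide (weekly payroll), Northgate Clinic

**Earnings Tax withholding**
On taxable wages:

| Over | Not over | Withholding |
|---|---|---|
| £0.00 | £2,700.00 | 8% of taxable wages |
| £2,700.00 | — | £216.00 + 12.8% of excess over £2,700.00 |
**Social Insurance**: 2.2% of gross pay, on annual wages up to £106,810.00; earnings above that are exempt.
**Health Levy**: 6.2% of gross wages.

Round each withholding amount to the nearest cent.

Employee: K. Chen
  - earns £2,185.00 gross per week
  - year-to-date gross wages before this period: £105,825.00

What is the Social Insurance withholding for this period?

Social Insurance: cap £106,810.00 − YTD £105,825.00 = £985.00 subject; 2.2% × £985.00 = £21.67

£21.67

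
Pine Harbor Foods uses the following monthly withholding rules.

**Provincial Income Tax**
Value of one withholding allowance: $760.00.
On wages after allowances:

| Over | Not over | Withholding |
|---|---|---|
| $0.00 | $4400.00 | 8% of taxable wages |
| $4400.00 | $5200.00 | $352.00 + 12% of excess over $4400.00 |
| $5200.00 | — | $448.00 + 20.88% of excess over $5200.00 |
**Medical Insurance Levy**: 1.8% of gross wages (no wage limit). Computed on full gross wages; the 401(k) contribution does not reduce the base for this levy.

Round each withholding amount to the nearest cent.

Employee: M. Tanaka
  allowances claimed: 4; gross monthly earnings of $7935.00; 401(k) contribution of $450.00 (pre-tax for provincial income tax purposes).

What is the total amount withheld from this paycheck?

Provincial Income Tax: taxable = $7935.00 − $450.00 − 4×$760.00 = $4445.00
  $352.00 + 12% × ($4445.00 − $4400.00) = $352.00 + 12% × $45.00 = $357.40
Medical Insurance Levy: 1.8% × $7935.00 = $142.83
Total: $357.40 + $142.83 = $500.23

$500.23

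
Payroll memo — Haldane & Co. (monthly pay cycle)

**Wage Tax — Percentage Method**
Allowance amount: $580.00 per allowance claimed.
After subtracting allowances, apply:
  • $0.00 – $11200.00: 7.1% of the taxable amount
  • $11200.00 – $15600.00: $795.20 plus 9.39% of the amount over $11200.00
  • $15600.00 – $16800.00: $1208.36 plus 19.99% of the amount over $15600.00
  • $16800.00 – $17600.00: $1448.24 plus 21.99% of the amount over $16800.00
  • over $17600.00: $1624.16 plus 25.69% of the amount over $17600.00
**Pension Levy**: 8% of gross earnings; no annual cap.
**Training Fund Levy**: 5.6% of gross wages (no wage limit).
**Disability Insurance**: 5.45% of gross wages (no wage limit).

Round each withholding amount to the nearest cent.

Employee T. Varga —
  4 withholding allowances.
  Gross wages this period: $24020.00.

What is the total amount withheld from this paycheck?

$7253.26

Wage Tax: taxable = $24020.00 − 4×$580.00 = $21700.00
  $1624.16 + 25.69% × ($21700.00 − $17600.00) = $1624.16 + 25.69% × $4100.00 = $2677.45
Pension Levy: 8% × $24020.00 = $1921.60
Training Fund Levy: 5.6% × $24020.00 = $1345.12
Disability Insurance: 5.45% × $24020.00 = $1309.09
Total: $2677.45 + $1921.60 + $1345.12 + $1309.09 = $7253.26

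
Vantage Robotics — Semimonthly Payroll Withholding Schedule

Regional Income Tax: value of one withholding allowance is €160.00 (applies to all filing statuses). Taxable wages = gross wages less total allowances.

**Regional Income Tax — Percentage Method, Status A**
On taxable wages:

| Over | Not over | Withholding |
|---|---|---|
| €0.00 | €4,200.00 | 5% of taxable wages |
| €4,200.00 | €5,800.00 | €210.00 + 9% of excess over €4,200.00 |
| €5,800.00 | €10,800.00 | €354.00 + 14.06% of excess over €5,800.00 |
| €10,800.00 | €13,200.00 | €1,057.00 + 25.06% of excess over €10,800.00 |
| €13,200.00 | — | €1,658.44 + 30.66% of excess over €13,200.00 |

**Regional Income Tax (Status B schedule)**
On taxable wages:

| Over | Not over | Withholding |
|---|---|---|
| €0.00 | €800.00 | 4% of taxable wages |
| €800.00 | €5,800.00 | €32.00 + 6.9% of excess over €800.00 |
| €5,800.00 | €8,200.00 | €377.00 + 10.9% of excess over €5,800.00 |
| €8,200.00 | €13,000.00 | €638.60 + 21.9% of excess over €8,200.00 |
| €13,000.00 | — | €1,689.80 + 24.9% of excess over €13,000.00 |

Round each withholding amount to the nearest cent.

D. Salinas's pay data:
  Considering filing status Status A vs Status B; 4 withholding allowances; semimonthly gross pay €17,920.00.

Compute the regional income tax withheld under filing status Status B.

€2,755.52

Regional Income Tax (Status B): taxable = €17,920.00 − 4×€160.00 = €17,280.00
  €1,689.80 + 24.9% × (€17,280.00 − €13,000.00) = €1,689.80 + 24.9% × €4,280.00 = €2,755.52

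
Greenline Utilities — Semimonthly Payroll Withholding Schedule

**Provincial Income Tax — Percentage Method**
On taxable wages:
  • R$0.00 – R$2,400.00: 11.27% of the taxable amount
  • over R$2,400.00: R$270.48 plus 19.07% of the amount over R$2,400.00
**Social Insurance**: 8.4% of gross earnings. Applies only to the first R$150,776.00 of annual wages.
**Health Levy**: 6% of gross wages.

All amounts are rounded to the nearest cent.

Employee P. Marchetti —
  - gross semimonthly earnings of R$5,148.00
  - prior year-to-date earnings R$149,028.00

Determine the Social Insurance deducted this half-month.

Social Insurance: cap R$150,776.00 − YTD R$149,028.00 = R$1,748.00 subject; 8.4% × R$1,748.00 = R$146.83

R$146.83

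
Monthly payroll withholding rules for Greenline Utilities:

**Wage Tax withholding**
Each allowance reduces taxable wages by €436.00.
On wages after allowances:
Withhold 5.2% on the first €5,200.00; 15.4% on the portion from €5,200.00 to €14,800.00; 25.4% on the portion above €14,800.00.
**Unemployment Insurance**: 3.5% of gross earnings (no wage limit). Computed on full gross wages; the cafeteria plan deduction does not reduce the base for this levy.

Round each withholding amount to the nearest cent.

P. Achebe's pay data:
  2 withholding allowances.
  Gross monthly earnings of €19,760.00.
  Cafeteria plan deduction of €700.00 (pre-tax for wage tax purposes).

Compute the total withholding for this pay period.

€3,300.95

Wage Tax: taxable = €19,760.00 − €700.00 − 2×€436.00 = €18,188.00
  €1,748.80 + 25.4% × (€18,188.00 − €14,800.00) = €1,748.80 + 25.4% × €3,388.00 = €2,609.35
Unemployment Insurance: 3.5% × €19,760.00 = €691.60
Total: €2,609.35 + €691.60 = €3,300.95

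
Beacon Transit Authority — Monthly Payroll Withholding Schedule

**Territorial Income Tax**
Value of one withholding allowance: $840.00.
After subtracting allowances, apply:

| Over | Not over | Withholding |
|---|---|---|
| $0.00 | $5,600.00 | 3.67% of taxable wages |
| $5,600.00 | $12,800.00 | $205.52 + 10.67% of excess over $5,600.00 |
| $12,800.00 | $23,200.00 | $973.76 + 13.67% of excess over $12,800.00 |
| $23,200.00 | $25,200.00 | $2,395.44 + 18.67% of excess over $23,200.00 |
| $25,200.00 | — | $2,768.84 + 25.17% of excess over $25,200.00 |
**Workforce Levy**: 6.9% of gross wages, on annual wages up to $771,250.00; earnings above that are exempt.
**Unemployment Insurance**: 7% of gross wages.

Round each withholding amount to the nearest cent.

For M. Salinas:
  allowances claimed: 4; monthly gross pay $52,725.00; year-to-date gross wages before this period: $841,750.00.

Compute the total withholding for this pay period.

Territorial Income Tax: taxable = $52,725.00 − 4×$840.00 = $49,365.00
  $2,768.84 + 25.17% × ($49,365.00 − $25,200.00) = $2,768.84 + 25.17% × $24,165.00 = $8,851.17
Workforce Levy: YTD $841,750.00 ≥ cap $771,250.00 → $0.00
Unemployment Insurance: 7% × $52,725.00 = $3,690.75
Total: $8,851.17 + $0.00 + $3,690.75 = $12,541.92

$12,541.92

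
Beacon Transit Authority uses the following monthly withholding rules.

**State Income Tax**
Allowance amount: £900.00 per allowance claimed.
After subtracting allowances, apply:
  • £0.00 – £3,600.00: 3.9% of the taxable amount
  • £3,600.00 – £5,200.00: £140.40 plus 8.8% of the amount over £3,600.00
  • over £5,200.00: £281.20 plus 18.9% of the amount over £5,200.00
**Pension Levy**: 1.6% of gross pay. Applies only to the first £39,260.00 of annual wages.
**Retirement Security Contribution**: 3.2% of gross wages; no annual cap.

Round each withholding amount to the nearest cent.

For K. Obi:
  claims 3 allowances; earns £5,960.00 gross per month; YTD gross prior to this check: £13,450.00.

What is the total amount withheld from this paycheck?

State Income Tax: taxable = £5,960.00 − 3×£900.00 = £3,260.00
  3.9% × £3,260.00 = £127.14
Pension Levy: 1.6% × £5,960.00 = £95.36
Retirement Security Contribution: 3.2% × £5,960.00 = £190.72
Total: £127.14 + £95.36 + £190.72 = £413.22

£413.22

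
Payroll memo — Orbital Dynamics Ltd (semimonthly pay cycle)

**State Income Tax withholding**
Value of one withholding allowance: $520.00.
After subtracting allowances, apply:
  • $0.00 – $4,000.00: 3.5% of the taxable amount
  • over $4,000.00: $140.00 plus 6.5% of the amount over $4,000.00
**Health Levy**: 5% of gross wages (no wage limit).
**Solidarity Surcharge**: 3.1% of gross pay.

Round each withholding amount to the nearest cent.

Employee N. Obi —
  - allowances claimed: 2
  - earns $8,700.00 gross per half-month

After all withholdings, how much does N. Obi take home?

State Income Tax: taxable = $8,700.00 − 2×$520.00 = $7,660.00
  $140.00 + 6.5% × ($7,660.00 − $4,000.00) = $140.00 + 6.5% × $3,660.00 = $377.90
Health Levy: 5% × $8,700.00 = $435.00
Solidarity Surcharge: 3.1% × $8,700.00 = $269.70
Total withheld: $377.90 + $435.00 + $269.70 = $1,082.60
Net pay: $8,700.00 − $1,082.60 = $7,617.40

$7,617.40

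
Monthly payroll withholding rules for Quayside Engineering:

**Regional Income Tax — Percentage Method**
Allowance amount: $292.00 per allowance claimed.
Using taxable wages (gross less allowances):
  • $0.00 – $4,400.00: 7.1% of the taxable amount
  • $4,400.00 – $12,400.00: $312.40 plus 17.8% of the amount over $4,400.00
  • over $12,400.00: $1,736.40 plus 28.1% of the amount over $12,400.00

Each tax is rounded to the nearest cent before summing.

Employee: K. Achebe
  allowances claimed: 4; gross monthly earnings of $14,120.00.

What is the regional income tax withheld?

Regional Income Tax: taxable = $14,120.00 − 4×$292.00 = $12,952.00
  $1,736.40 + 28.1% × ($12,952.00 − $12,400.00) = $1,736.40 + 28.1% × $552.00 = $1,891.51

$1,891.51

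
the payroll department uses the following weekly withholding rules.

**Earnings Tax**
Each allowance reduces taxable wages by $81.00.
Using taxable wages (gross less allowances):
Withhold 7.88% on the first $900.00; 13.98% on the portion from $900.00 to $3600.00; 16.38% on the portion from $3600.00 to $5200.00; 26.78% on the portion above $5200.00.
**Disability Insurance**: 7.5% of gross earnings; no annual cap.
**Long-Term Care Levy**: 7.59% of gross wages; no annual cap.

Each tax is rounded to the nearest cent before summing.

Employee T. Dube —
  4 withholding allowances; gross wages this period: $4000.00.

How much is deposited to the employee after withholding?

$2935.57

Earnings Tax: taxable = $4000.00 − 4×$81.00 = $3676.00
  $448.38 + 16.38% × ($3676.00 − $3600.00) = $448.38 + 16.38% × $76.00 = $460.83
Disability Insurance: 7.5% × $4000.00 = $300.00
Long-Term Care Levy: 7.59% × $4000.00 = $303.60
Total withheld: $460.83 + $300.00 + $303.60 = $1064.43
Net pay: $4000.00 − $1064.43 = $2935.57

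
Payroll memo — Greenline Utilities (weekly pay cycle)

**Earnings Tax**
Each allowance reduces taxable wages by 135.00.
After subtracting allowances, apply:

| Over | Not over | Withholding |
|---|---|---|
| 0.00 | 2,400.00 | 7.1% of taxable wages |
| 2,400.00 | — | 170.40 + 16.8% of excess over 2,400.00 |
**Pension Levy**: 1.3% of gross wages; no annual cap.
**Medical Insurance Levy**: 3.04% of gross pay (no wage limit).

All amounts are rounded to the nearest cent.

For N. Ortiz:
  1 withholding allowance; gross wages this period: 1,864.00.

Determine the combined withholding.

Earnings Tax: taxable = 1,864.00 − 1×135.00 = 1,729.00
  7.1% × 1,729.00 = 122.76
Pension Levy: 1.3% × 1,864.00 = 24.23
Medical Insurance Levy: 3.04% × 1,864.00 = 56.67
Total: 122.76 + 24.23 + 56.67 = 203.66

203.66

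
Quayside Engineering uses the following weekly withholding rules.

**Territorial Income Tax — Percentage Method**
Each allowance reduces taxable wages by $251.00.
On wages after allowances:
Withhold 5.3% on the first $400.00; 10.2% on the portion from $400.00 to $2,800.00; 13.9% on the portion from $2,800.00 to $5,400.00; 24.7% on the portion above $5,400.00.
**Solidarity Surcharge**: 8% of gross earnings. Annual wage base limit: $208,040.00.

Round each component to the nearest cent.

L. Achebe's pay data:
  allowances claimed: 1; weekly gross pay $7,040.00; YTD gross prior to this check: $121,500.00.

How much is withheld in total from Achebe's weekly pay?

Territorial Income Tax: taxable = $7,040.00 − 1×$251.00 = $6,789.00
  $627.40 + 24.7% × ($6,789.00 − $5,400.00) = $627.40 + 24.7% × $1,389.00 = $970.48
Solidarity Surcharge: 8% × $7,040.00 = $563.20
Total: $970.48 + $563.20 = $1,533.68

$1,533.68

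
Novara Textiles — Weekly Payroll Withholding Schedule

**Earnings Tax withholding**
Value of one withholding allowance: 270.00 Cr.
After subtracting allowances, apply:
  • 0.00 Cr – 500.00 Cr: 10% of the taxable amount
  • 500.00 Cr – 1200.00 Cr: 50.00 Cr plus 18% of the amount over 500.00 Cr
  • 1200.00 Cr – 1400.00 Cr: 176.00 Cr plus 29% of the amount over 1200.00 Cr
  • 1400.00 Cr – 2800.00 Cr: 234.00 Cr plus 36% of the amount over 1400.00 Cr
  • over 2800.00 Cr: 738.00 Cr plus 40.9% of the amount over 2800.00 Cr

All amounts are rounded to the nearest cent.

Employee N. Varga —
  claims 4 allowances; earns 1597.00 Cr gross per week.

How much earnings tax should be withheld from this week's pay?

53.06 Cr

Earnings Tax: taxable = 1597.00 Cr − 4×270.00 Cr = 517.00 Cr
  50.00 Cr + 18% × (517.00 Cr − 500.00 Cr) = 50.00 Cr + 18% × 17.00 Cr = 53.06 Cr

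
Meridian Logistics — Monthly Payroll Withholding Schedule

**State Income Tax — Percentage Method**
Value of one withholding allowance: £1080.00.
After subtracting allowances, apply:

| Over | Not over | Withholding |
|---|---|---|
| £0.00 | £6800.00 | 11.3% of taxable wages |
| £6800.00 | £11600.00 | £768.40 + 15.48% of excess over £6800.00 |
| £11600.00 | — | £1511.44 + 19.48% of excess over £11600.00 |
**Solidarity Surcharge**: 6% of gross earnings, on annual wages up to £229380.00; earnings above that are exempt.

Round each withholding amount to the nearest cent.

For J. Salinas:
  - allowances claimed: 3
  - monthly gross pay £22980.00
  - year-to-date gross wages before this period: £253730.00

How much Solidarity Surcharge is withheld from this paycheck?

£0.00

Solidarity Surcharge: YTD £253730.00 ≥ cap £229380.00 → £0.00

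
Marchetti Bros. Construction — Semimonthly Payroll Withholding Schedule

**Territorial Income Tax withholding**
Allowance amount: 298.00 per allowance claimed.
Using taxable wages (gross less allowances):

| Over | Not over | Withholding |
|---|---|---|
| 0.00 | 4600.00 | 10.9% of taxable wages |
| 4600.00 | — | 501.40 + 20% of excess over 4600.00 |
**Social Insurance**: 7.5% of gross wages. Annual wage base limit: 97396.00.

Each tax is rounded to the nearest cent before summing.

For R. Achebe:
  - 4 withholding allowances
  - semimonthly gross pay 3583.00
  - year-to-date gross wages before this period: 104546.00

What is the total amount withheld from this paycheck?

260.62

Territorial Income Tax: taxable = 3583.00 − 4×298.00 = 2391.00
  10.9% × 2391.00 = 260.62
Social Insurance: YTD 104546.00 ≥ cap 97396.00 → 0.00
Total: 260.62 + 0.00 = 260.62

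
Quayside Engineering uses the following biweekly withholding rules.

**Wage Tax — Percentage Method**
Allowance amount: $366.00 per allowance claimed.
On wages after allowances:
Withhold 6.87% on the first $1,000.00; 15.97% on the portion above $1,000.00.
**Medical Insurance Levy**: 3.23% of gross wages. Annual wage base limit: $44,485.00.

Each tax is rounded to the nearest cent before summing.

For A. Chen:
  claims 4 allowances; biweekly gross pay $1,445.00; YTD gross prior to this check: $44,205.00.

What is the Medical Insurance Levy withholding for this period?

$9.04

Medical Insurance Levy: cap $44,485.00 − YTD $44,205.00 = $280.00 subject; 3.23% × $280.00 = $9.04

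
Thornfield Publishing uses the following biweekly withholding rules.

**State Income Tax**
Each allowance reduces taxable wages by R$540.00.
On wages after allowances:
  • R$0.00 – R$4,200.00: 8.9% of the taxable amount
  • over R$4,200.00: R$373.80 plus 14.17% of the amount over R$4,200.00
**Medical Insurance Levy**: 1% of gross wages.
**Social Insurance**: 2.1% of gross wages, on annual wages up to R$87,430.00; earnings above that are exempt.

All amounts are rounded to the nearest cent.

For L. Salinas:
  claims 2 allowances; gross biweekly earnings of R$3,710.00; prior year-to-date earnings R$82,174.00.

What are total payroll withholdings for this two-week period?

R$349.08

State Income Tax: taxable = R$3,710.00 − 2×R$540.00 = R$2,630.00
  8.9% × R$2,630.00 = R$234.07
Medical Insurance Levy: 1% × R$3,710.00 = R$37.10
Social Insurance: 2.1% × R$3,710.00 = R$77.91
Total: R$234.07 + R$37.10 + R$77.91 = R$349.08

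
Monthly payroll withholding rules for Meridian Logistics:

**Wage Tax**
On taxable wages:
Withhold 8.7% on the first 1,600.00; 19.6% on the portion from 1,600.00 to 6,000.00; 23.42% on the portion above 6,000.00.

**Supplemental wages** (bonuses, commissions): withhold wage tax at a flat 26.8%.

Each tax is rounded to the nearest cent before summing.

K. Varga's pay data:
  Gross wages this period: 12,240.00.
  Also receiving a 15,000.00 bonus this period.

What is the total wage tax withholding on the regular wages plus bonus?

Wage Tax: taxable = 12,240.00
  1,001.60 + 23.42% × (12,240.00 − 6,000.00) = 1,001.60 + 23.42% × 6,240.00 = 2,463.01
Supplemental (26.8% flat on bonus): 26.8% × 15,000.00 = 4,020.00
Total wage tax: 2,463.01 + 4,020.00 = 6,483.01

6,483.01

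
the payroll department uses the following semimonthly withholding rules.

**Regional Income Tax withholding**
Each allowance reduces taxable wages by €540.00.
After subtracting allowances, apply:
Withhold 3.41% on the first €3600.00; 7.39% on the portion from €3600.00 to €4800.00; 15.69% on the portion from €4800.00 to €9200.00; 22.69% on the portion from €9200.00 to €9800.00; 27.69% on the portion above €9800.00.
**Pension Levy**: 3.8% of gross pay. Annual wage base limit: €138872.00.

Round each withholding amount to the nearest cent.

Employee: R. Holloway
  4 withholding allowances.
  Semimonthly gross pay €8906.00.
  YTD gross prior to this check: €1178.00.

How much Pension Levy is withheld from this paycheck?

€338.43

Pension Levy: 3.8% × €8906.00 = €338.43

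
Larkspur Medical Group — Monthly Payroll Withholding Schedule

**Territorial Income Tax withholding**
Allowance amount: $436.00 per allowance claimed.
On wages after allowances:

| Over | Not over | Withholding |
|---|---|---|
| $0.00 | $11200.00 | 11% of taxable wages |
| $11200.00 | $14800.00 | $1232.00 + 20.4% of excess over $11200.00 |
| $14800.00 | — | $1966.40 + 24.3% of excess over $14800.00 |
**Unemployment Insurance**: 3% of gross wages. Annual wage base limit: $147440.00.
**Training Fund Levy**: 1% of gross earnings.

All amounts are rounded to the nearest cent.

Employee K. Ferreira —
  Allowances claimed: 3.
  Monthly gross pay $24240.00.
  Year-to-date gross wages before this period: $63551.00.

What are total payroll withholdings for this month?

$4912.08

Territorial Income Tax: taxable = $24240.00 − 3×$436.00 = $22932.00
  $1966.40 + 24.3% × ($22932.00 − $14800.00) = $1966.40 + 24.3% × $8132.00 = $3942.48
Unemployment Insurance: 3% × $24240.00 = $727.20
Training Fund Levy: 1% × $24240.00 = $242.40
Total: $3942.48 + $727.20 + $242.40 = $4912.08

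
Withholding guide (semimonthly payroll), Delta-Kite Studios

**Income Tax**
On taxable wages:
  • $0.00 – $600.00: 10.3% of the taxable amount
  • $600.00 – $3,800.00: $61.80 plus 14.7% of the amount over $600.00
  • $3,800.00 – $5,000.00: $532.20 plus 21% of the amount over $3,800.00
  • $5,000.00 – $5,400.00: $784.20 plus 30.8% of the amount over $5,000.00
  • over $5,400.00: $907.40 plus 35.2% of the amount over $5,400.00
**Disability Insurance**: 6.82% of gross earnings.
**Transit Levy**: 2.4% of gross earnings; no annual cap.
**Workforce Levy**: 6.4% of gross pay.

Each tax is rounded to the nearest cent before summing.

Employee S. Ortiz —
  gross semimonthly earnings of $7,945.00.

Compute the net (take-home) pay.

$4,900.75

Income Tax: taxable = $7,945.00
  $907.40 + 35.2% × ($7,945.00 − $5,400.00) = $907.40 + 35.2% × $2,545.00 = $1,803.24
Disability Insurance: 6.82% × $7,945.00 = $541.85
Transit Levy: 2.4% × $7,945.00 = $190.68
Workforce Levy: 6.4% × $7,945.00 = $508.48
Total withheld: $1,803.24 + $541.85 + $190.68 + $508.48 = $3,044.25
Net pay: $7,945.00 − $3,044.25 = $4,900.75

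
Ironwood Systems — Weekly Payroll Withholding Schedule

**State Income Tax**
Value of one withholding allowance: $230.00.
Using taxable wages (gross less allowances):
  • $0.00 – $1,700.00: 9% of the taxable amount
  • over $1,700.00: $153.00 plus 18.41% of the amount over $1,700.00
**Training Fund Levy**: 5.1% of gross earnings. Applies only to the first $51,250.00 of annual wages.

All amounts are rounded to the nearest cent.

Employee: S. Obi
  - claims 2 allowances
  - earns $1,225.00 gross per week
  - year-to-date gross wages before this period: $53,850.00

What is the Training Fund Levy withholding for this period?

$0.00

Training Fund Levy: YTD $53,850.00 ≥ cap $51,250.00 → $0.00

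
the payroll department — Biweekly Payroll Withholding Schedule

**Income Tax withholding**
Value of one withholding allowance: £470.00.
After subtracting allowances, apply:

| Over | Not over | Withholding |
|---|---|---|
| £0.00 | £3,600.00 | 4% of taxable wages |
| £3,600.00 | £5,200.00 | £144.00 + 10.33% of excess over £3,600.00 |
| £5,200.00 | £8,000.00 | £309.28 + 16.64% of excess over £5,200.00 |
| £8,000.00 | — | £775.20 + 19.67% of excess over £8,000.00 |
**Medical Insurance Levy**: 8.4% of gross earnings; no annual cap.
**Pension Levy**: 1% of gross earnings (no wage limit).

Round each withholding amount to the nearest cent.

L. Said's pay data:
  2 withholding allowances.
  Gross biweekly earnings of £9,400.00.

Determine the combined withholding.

£1,749.28

Income Tax: taxable = £9,400.00 − 2×£470.00 = £8,460.00
  £775.20 + 19.67% × (£8,460.00 − £8,000.00) = £775.20 + 19.67% × £460.00 = £865.68
Medical Insurance Levy: 8.4% × £9,400.00 = £789.60
Pension Levy: 1% × £9,400.00 = £94.00
Total: £865.68 + £789.60 + £94.00 = £1,749.28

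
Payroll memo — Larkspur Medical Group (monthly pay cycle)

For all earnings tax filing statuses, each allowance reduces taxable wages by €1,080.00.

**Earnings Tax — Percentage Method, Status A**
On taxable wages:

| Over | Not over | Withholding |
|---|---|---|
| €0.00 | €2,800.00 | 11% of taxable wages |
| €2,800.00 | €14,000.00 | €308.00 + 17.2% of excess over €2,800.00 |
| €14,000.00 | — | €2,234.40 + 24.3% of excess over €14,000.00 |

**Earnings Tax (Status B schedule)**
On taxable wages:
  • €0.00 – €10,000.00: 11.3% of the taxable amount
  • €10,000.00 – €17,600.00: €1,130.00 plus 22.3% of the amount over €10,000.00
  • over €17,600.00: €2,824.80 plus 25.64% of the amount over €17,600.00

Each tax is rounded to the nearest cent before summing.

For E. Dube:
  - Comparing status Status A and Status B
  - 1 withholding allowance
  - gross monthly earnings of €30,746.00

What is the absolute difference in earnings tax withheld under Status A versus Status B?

€122.72

Earnings Tax (Status A): taxable = €30,746.00 − 1×€1,080.00 = €29,666.00
  €2,234.40 + 24.3% × (€29,666.00 − €14,000.00) = €2,234.40 + 24.3% × €15,666.00 = €6,041.24
Earnings Tax (Status B): taxable = €30,746.00 − 1×€1,080.00 = €29,666.00
  €2,824.80 + 25.64% × (€29,666.00 − €17,600.00) = €2,824.80 + 25.64% × €12,066.00 = €5,918.52
Difference: |€6,041.24 − €5,918.52| = €122.72 (higher under Status A)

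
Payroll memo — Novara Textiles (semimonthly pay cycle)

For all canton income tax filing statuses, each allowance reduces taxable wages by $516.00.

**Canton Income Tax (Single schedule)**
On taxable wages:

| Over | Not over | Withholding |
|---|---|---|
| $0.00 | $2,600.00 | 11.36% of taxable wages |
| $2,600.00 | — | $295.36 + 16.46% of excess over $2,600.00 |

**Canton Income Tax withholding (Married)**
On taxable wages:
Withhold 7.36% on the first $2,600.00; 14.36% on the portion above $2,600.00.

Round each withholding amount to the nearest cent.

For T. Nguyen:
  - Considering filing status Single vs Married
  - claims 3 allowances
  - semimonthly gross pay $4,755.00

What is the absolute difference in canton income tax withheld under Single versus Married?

$116.74

Canton Income Tax (Single): taxable = $4,755.00 − 3×$516.00 = $3,207.00
  $295.36 + 16.46% × ($3,207.00 − $2,600.00) = $295.36 + 16.46% × $607.00 = $395.27
Canton Income Tax (Married): taxable = $4,755.00 − 3×$516.00 = $3,207.00
  $191.36 + 14.36% × ($3,207.00 − $2,600.00) = $191.36 + 14.36% × $607.00 = $278.53
Difference: |$395.27 − $278.53| = $116.74 (higher under Single)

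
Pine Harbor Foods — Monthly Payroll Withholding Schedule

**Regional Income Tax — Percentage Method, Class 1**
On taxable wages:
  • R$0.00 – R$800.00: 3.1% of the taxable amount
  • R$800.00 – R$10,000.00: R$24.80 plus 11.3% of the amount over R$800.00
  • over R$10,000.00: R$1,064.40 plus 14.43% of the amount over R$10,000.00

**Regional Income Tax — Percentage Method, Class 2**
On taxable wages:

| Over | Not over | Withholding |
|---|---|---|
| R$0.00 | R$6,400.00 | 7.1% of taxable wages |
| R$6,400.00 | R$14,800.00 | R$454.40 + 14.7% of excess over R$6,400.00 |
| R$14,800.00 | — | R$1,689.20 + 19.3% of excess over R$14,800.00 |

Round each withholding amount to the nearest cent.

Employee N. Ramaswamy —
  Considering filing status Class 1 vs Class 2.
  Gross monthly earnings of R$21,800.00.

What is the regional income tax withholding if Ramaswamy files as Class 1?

Regional Income Tax (Class 1): taxable = R$21,800.00
  R$1,064.40 + 14.43% × (R$21,800.00 − R$10,000.00) = R$1,064.40 + 14.43% × R$11,800.00 = R$2,767.14

R$2,767.14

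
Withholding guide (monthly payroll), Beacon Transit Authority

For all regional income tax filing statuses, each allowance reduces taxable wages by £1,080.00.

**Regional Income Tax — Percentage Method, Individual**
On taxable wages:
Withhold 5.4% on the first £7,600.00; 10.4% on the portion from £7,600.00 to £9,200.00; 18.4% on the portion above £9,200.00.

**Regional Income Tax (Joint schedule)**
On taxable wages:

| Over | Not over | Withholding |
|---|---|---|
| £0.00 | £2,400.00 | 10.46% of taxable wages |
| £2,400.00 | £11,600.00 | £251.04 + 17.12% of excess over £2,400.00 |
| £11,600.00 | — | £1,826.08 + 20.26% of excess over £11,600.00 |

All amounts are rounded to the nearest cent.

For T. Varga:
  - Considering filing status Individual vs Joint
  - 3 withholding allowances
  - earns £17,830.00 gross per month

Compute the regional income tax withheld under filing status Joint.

Regional Income Tax (Joint): taxable = £17,830.00 − 3×£1,080.00 = £14,590.00
  £1,826.08 + 20.26% × (£14,590.00 − £11,600.00) = £1,826.08 + 20.26% × £2,990.00 = £2,431.85

£2,431.85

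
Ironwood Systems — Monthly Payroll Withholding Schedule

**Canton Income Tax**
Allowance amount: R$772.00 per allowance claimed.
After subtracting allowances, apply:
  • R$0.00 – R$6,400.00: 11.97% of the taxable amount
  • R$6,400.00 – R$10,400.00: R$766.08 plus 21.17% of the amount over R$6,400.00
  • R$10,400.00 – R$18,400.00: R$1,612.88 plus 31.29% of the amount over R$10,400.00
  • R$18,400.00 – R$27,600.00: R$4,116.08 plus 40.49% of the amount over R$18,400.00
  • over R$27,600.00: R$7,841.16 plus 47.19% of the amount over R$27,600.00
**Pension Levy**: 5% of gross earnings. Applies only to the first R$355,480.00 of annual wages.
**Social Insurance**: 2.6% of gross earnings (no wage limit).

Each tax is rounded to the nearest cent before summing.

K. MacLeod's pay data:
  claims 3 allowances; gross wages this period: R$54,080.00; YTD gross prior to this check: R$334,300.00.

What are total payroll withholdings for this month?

Canton Income Tax: taxable = R$54,080.00 − 3×R$772.00 = R$51,764.00
  R$7,841.16 + 47.19% × (R$51,764.00 − R$27,600.00) = R$7,841.16 + 47.19% × R$24,164.00 = R$19,244.15
Pension Levy: cap R$355,480.00 − YTD R$334,300.00 = R$21,180.00 subject; 5% × R$21,180.00 = R$1,059.00
Social Insurance: 2.6% × R$54,080.00 = R$1,406.08
Total: R$19,244.15 + R$1,059.00 + R$1,406.08 = R$21,709.23

R$21,709.23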